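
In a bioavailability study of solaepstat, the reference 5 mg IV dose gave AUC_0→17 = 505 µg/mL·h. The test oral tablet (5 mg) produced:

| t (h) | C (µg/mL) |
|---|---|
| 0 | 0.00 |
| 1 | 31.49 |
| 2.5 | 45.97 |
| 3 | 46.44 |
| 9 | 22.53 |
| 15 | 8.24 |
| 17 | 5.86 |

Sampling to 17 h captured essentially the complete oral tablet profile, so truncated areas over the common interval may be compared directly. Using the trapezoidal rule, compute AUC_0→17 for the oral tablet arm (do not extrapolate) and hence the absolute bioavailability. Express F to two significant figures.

F = 0.81

Trapezoidal AUC_0→17 (oral tablet):
  [0→1]: (0.00+31.49)/2 × 1 = 15.745
  [1→2.5]: (31.49+45.97)/2 × 1.5 = 58.095
  [2.5→3]: (45.97+46.44)/2 × 0.5 = 23.1025
  [3→9]: (46.44+22.53)/2 × 6 = 206.91
  [9→15]: (22.53+8.24)/2 × 6 = 92.31
  [15→17]: (8.24+5.86)/2 × 2 = 14.1
  Sum = 410.2625 µg/mL·h
F = (AUC_ev/D_ev)/(AUC_iv/D_iv) = (410.2625/5)/(505/5) = 82.0525/101 = 0.8124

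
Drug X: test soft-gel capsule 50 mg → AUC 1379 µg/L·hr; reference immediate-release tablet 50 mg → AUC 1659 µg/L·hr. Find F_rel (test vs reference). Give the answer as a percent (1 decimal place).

F_rel = 83.1%

F_rel = (AUC_test/D_test) / (AUC_ref/D_ref)
      = (1379/50) / (1659/50)
      = 27.58 / 33.18 = 0.8312 = 83.12%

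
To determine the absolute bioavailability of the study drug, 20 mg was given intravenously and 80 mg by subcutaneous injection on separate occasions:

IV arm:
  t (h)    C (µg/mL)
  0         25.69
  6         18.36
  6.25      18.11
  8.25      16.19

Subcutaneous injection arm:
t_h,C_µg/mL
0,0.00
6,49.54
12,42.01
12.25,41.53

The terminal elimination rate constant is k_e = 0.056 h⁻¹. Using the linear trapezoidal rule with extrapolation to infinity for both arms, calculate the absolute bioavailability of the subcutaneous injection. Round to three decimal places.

Trapezoidal AUC_0→8.25 (IV):
  [0→6]: (25.69+18.36)/2 × 6 = 132.15
  [6→6.25]: (18.36+18.11)/2 × 0.25 = 4.55875
  [6.25→8.25]: (18.11+16.19)/2 × 2 = 34.3
  Sum = 171.00875 µg/mL·h
IV tail: 16.19/0.056 = 289.107; AUC_iv,0→∞ = 171.00875 + 289.107 = 460.11575 µg/mL·h
Trapezoidal AUC_0→12.25 (subcutaneous injection):
  [0→6]: (0.00+49.54)/2 × 6 = 148.62
  [6→12]: (49.54+42.01)/2 × 6 = 274.65
  [12→12.25]: (42.01+41.53)/2 × 0.25 = 10.4425
  Sum = 433.7125 µg/mL·h
subcutaneous injection tail: 41.53/0.056 = 741.607; AUC_ev,0→∞ = 433.7125 + 741.607 = 1175.3195 µg/mL·h
F = (AUC_ev/D_ev)/(AUC_iv/D_iv) = (1175.3195/80)/(460.11575/20) = 14.6915/23.0058 = 0.6386

F = 0.639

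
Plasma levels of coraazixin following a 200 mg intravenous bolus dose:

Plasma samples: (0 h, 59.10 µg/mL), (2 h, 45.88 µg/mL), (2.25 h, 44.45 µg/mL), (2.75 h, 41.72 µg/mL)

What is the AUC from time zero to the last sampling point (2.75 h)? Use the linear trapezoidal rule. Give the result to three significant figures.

AUC = 138 µg/mL·h

Trapezoidal AUC_0→2.75:
  [0→2]: (59.10+45.88)/2 × 2 = 104.98
  [2→2.25]: (45.88+44.45)/2 × 0.25 = 11.29125
  [2.25→2.75]: (44.45+41.72)/2 × 0.5 = 21.5425
  Sum = 137.81375 µg/mL·h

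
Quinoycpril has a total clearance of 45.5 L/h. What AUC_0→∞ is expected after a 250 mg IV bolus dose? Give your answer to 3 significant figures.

AUC_0→∞ = Dose_iv / CL
        = 250 / 45.5 = 5.49451 mg/L·h

AUC = 5.49 mg/L·h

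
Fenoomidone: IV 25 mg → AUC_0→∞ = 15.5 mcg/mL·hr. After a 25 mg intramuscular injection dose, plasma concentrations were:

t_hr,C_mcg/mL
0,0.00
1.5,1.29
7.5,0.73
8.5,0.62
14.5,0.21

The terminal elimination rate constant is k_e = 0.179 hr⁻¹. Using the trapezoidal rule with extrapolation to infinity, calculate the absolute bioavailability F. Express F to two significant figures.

F = 0.73

Trapezoidal AUC_0→14.5 (intramuscular injection):
  [0→1.5]: (0.00+1.29)/2 × 1.5 = 0.9675
  [1.5→7.5]: (1.29+0.73)/2 × 6 = 6.06
  [7.5→8.5]: (0.73+0.62)/2 × 1 = 0.675
  [8.5→14.5]: (0.62+0.21)/2 × 6 = 2.49
  Sum = 10.1925 mcg/mL·hr
Tail: C_last/k_e = 0.21/0.179 = 1.173
AUC_0→∞ (intramuscular injection) = 10.1925 + 1.173 = 11.3655 mcg/mL·hr
F = (AUC_ev/D_ev)/(AUC_iv/D_iv) = (11.3655/25)/(15.5/25) = 0.45462/0.62 = 0.7333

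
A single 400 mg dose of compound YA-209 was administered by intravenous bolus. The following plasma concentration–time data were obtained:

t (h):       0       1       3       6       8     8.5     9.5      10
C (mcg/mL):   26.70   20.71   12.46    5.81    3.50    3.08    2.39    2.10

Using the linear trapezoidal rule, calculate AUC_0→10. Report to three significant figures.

Trapezoidal AUC_0→10:
  [0→1]: (26.70+20.71)/2 × 1 = 23.705
  [1→3]: (20.71+12.46)/2 × 2 = 33.17
  [3→6]: (12.46+5.81)/2 × 3 = 27.405
  [6→8]: (5.81+3.50)/2 × 2 = 9.31
  [8→8.5]: (3.50+3.08)/2 × 0.5 = 1.645
  [8.5→9.5]: (3.08+2.39)/2 × 1 = 2.735
  [9.5→10]: (2.39+2.10)/2 × 0.5 = 1.1225
  Sum = 99.0925 mcg/mL·h

AUC = 99.1 mcg/mL·h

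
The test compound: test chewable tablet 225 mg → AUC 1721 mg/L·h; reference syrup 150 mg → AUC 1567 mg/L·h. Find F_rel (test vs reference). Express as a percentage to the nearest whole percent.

F_rel = (AUC_test/D_test) / (AUC_ref/D_ref)
      = (1721/225) / (1567/150)
      = 7.64889 / 10.4467 = 0.7322 = 73.22%

F_rel = 73%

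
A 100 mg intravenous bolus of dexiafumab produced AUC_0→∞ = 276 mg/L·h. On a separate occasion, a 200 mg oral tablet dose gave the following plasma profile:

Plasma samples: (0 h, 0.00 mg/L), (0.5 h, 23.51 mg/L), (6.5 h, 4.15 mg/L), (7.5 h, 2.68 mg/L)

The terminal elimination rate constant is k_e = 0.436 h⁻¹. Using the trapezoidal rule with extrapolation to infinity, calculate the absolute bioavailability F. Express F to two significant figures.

F = 0.18

Trapezoidal AUC_0→7.5 (oral tablet):
  [0→0.5]: (0.00+23.51)/2 × 0.5 = 5.8775
  [0.5→6.5]: (23.51+4.15)/2 × 6 = 82.98
  [6.5→7.5]: (4.15+2.68)/2 × 1 = 3.415
  Sum = 92.2725 mg/L·h
Tail: C_last/k_e = 2.68/0.436 = 6.147
AUC_0→∞ (oral tablet) = 92.2725 + 6.147 = 98.4195 mg/L·h
F = (AUC_ev/D_ev)/(AUC_iv/D_iv) = (98.4195/200)/(276/100) = 0.4920975/2.76 = 0.1783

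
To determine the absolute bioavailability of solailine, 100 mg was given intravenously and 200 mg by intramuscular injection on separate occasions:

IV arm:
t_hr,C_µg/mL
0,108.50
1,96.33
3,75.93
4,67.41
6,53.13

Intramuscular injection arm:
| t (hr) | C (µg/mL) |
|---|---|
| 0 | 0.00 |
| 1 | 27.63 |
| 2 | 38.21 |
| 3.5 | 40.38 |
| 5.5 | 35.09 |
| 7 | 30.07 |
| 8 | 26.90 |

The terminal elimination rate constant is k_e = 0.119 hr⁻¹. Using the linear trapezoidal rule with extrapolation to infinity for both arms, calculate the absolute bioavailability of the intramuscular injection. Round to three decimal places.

Trapezoidal AUC_0→6 (IV):
  [0→1]: (108.50+96.33)/2 × 1 = 102.415
  [1→3]: (96.33+75.93)/2 × 2 = 172.26
  [3→4]: (75.93+67.41)/2 × 1 = 71.67
  [4→6]: (67.41+53.13)/2 × 2 = 120.54
  Sum = 466.885 µg/mL·hr
IV tail: 53.13/0.119 = 446.471; AUC_iv,0→∞ = 466.885 + 446.471 = 913.356 µg/mL·hr
Trapezoidal AUC_0→8 (intramuscular injection):
  [0→1]: (0.00+27.63)/2 × 1 = 13.815
  [1→2]: (27.63+38.21)/2 × 1 = 32.92
  [2→3.5]: (38.21+40.38)/2 × 1.5 = 58.9425
  [3.5→5.5]: (40.38+35.09)/2 × 2 = 75.47
  [5.5→7]: (35.09+30.07)/2 × 1.5 = 48.87
  [7→8]: (30.07+26.90)/2 × 1 = 28.485
  Sum = 258.5025 µg/mL·hr
intramuscular injection tail: 26.90/0.119 = 226.050; AUC_ev,0→∞ = 258.5025 + 226.050 = 484.5525 µg/mL·hr
F = (AUC_ev/D_ev)/(AUC_iv/D_iv) = (484.5525/200)/(913.356/100) = 2.4227625/9.13356 = 0.2653

F = 0.265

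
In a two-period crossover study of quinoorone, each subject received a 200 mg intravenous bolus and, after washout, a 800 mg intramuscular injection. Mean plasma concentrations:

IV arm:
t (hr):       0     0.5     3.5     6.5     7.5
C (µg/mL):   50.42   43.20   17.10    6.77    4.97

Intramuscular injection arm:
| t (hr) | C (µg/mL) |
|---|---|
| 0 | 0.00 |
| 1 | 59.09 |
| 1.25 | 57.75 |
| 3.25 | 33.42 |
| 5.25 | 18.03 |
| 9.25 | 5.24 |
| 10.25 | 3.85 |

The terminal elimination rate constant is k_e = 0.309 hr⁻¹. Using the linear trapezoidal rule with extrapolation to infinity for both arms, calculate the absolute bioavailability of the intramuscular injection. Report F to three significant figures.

F = 0.365

Trapezoidal AUC_0→7.5 (IV):
  [0→0.5]: (50.42+43.20)/2 × 0.5 = 23.405
  [0.5→3.5]: (43.20+17.10)/2 × 3 = 90.45
  [3.5→6.5]: (17.10+6.77)/2 × 3 = 35.805
  [6.5→7.5]: (6.77+4.97)/2 × 1 = 5.87
  Sum = 155.53 µg/mL·hr
IV tail: 4.97/0.309 = 16.084; AUC_iv,0→∞ = 155.53 + 16.084 = 171.614 µg/mL·hr
Trapezoidal AUC_0→10.25 (intramuscular injection):
  [0→1]: (0.00+59.09)/2 × 1 = 29.545
  [1→1.25]: (59.09+57.75)/2 × 0.25 = 14.605
  [1.25→3.25]: (57.75+33.42)/2 × 2 = 91.17
  [3.25→5.25]: (33.42+18.03)/2 × 2 = 51.45
  [5.25→9.25]: (18.03+5.24)/2 × 4 = 46.54
  [9.25→10.25]: (5.24+3.85)/2 × 1 = 4.545
  Sum = 237.855 µg/mL·hr
intramuscular injection tail: 3.85/0.309 = 12.460; AUC_ev,0→∞ = 237.855 + 12.460 = 250.315 µg/mL·hr
F = (AUC_ev/D_ev)/(AUC_iv/D_iv) = (250.315/800)/(171.614/200) = 0.31289375/0.85807 = 0.3646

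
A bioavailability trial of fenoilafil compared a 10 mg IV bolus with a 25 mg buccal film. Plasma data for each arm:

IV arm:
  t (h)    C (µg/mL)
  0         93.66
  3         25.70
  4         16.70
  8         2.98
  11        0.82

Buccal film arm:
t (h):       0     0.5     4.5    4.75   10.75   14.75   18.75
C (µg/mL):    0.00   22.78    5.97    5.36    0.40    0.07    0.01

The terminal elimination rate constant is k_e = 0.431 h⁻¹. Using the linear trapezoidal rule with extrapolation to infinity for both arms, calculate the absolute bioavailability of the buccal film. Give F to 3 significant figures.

Trapezoidal AUC_0→11 (IV):
  [0→3]: (93.66+25.70)/2 × 3 = 179.04
  [3→4]: (25.70+16.70)/2 × 1 = 21.2
  [4→8]: (16.70+2.98)/2 × 4 = 39.36
  [8→11]: (2.98+0.82)/2 × 3 = 5.7
  Sum = 245.3 µg/mL·h
IV tail: 0.82/0.431 = 1.903; AUC_iv,0→∞ = 245.3 + 1.903 = 247.203 µg/mL·h
Trapezoidal AUC_0→18.75 (buccal film):
  [0→0.5]: (0.00+22.78)/2 × 0.5 = 5.695
  [0.5→4.5]: (22.78+5.97)/2 × 4 = 57.5
  [4.5→4.75]: (5.97+5.36)/2 × 0.25 = 1.41625
  [4.75→10.75]: (5.36+0.40)/2 × 6 = 17.28
  [10.75→14.75]: (0.40+0.07)/2 × 4 = 0.94
  [14.75→18.75]: (0.07+0.01)/2 × 4 = 0.16
  Sum = 82.99125 µg/mL·h
buccal film tail: 0.01/0.431 = 0.023; AUC_ev,0→∞ = 82.99125 + 0.023 = 83.01425 µg/mL·h
F = (AUC_ev/D_ev)/(AUC_iv/D_iv) = (83.01425/25)/(247.203/10) = 3.32057/24.7203 = 0.1343

F = 0.134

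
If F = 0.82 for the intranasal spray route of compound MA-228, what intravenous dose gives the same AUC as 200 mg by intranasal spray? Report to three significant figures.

D_iv = 164 mg

Systemic exposure from an extravascular dose = F × D_ev, so the equivalent IV dose is F × D_ev.
D_iv = F × D_ev = 0.82 × 200 = 164 mg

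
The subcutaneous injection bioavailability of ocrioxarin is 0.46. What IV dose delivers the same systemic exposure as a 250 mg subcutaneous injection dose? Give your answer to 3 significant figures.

Systemic exposure from an extravascular dose = F × D_ev, so the equivalent IV dose is F × D_ev.
D_iv = F × D_ev = 0.46 × 250 = 115 mg

D_iv = 115 mg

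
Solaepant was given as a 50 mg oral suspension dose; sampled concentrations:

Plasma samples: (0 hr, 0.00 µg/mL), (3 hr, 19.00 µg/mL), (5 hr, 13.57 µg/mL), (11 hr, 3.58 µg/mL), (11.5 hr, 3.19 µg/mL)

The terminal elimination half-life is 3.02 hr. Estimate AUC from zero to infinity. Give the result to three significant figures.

AUC = 128 µg/mL·hr

Trapezoidal AUC_0→11.5:
  [0→3]: (0.00+19.00)/2 × 3 = 28.5
  [3→5]: (19.00+13.57)/2 × 2 = 32.57
  [5→11]: (13.57+3.58)/2 × 6 = 51.45
  [11→11.5]: (3.58+3.19)/2 × 0.5 = 1.6925
  Sum = 114.2125 µg/mL·hr
k_e = ln2 / t½ = 0.693147 / 3.02 = 0.2295 hr^-1
Extrapolated tail: C_last / k_e = 3.19 / 0.2295 = 13.900
AUC_0→∞ = 114.2125 + 13.900 = 128.1125 µg/mL·hr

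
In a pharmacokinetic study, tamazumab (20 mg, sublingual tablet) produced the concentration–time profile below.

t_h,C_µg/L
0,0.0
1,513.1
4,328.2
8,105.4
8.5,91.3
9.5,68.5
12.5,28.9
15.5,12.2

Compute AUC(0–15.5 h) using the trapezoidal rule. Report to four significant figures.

Trapezoidal AUC_0→15.5:
  [0→1]: (0.0+513.1)/2 × 1 = 256.55
  [1→4]: (513.1+328.2)/2 × 3 = 1261.95
  [4→8]: (328.2+105.4)/2 × 4 = 867.2
  [8→8.5]: (105.4+91.3)/2 × 0.5 = 49.175
  [8.5→9.5]: (91.3+68.5)/2 × 1 = 79.9
  [9.5→12.5]: (68.5+28.9)/2 × 3 = 146.1
  [12.5→15.5]: (28.9+12.2)/2 × 3 = 61.65
  Sum = 2722.525 µg/L·h

AUC = 2723 µg/L·h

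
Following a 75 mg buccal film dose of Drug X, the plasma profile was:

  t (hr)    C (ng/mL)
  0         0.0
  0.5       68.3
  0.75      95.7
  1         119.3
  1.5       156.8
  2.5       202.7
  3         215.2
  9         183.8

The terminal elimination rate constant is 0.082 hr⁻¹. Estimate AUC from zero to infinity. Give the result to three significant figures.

Trapezoidal AUC_0→9:
  [0→0.5]: (0.0+68.3)/2 × 0.5 = 17.075
  [0.5→0.75]: (68.3+95.7)/2 × 0.25 = 20.5
  [0.75→1]: (95.7+119.3)/2 × 0.25 = 26.875
  [1→1.5]: (119.3+156.8)/2 × 0.5 = 69.025
  [1.5→2.5]: (156.8+202.7)/2 × 1 = 179.75
  [2.5→3]: (202.7+215.2)/2 × 0.5 = 104.475
  [3→9]: (215.2+183.8)/2 × 6 = 1197.0
  Sum = 1614.7 ng/mL·hr
Extrapolated tail: C_last / k_e = 183.8 / 0.082 = 2241.463
AUC_0→∞ = 1614.7 + 2241.463 = 3856.163 ng/mL·hr

AUC = 3860 ng/mL·hr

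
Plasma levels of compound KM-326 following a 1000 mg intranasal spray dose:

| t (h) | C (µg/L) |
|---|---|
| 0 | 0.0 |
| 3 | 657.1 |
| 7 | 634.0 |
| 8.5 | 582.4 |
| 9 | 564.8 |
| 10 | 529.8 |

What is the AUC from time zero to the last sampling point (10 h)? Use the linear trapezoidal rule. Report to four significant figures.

AUC = 5314 µg/L·h

Trapezoidal AUC_0→10:
  [0→3]: (0.0+657.1)/2 × 3 = 985.65
  [3→7]: (657.1+634.0)/2 × 4 = 2582.2
  [7→8.5]: (634.0+582.4)/2 × 1.5 = 912.3
  [8.5→9]: (582.4+564.8)/2 × 0.5 = 286.8
  [9→10]: (564.8+529.8)/2 × 1 = 547.3
  Sum = 5314.25 µg/L·h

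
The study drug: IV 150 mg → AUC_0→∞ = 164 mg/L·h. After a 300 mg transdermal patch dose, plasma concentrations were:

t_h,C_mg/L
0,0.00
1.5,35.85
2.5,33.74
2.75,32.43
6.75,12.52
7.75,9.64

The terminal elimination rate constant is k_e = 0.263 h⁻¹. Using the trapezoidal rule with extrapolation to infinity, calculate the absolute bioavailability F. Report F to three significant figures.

F = 0.633

Trapezoidal AUC_0→7.75 (transdermal patch):
  [0→1.5]: (0.00+35.85)/2 × 1.5 = 26.8875
  [1.5→2.5]: (35.85+33.74)/2 × 1 = 34.795
  [2.5→2.75]: (33.74+32.43)/2 × 0.25 = 8.27125
  [2.75→6.75]: (32.43+12.52)/2 × 4 = 89.9
  [6.75→7.75]: (12.52+9.64)/2 × 1 = 11.08
  Sum = 170.93375 mg/L·h
Tail: C_last/k_e = 9.64/0.263 = 36.654
AUC_0→∞ (transdermal patch) = 170.93375 + 36.654 = 207.58775 mg/L·h
F = (AUC_ev/D_ev)/(AUC_iv/D_iv) = (207.58775/300)/(164/150) = 0.691959/1.09333 = 0.6329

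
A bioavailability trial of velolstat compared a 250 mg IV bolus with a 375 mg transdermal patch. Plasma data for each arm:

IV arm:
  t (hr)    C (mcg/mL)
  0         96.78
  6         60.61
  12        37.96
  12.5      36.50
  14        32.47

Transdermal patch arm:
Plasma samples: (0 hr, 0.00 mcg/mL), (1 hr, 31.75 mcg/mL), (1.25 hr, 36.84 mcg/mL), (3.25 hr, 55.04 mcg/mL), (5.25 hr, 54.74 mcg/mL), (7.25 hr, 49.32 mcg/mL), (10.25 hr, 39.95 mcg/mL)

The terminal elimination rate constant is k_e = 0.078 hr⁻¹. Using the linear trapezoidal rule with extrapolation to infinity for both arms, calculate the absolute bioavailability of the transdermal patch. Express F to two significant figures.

F = 0.52

Trapezoidal AUC_0→14 (IV):
  [0→6]: (96.78+60.61)/2 × 6 = 472.17
  [6→12]: (60.61+37.96)/2 × 6 = 295.71
  [12→12.5]: (37.96+36.50)/2 × 0.5 = 18.615
  [12.5→14]: (36.50+32.47)/2 × 1.5 = 51.7275
  Sum = 838.2225 mcg/mL·hr
IV tail: 32.47/0.078 = 416.282; AUC_iv,0→∞ = 838.2225 + 416.282 = 1254.5045 mcg/mL·hr
Trapezoidal AUC_0→10.25 (transdermal patch):
  [0→1]: (0.00+31.75)/2 × 1 = 15.875
  [1→1.25]: (31.75+36.84)/2 × 0.25 = 8.57375
  [1.25→3.25]: (36.84+55.04)/2 × 2 = 91.88
  [3.25→5.25]: (55.04+54.74)/2 × 2 = 109.78
  [5.25→7.25]: (54.74+49.32)/2 × 2 = 104.06
  [7.25→10.25]: (49.32+39.95)/2 × 3 = 133.905
  Sum = 464.07375 mcg/mL·hr
transdermal patch tail: 39.95/0.078 = 512.179; AUC_ev,0→∞ = 464.07375 + 512.179 = 976.25275 mcg/mL·hr
F = (AUC_ev/D_ev)/(AUC_iv/D_iv) = (976.25275/375)/(1254.5045/250) = 2.60334/5.018018 = 0.5188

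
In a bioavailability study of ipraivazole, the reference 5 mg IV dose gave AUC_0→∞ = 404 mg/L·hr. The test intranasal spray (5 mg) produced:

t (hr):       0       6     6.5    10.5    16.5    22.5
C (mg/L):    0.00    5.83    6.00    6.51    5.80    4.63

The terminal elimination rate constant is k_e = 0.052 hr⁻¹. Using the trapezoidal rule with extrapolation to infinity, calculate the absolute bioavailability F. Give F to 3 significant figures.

F = 0.502

Trapezoidal AUC_0→22.5 (intranasal spray):
  [0→6]: (0.00+5.83)/2 × 6 = 17.49
  [6→6.5]: (5.83+6.00)/2 × 0.5 = 2.9575
  [6.5→10.5]: (6.00+6.51)/2 × 4 = 25.02
  [10.5→16.5]: (6.51+5.80)/2 × 6 = 36.93
  [16.5→22.5]: (5.80+4.63)/2 × 6 = 31.29
  Sum = 113.6875 mg/L·hr
Tail: C_last/k_e = 4.63/0.052 = 89.038
AUC_0→∞ (intranasal spray) = 113.6875 + 89.038 = 202.7255 mg/L·hr
F = (AUC_ev/D_ev)/(AUC_iv/D_iv) = (202.7255/5)/(404/5) = 40.5451/80.8 = 0.5018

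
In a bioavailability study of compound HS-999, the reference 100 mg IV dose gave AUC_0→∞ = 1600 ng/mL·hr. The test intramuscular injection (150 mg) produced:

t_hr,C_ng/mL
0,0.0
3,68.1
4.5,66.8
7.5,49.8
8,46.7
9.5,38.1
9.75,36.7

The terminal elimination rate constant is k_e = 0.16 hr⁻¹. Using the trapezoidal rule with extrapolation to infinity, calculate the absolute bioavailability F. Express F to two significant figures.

Trapezoidal AUC_0→9.75 (intramuscular injection):
  [0→3]: (0.0+68.1)/2 × 3 = 102.15
  [3→4.5]: (68.1+66.8)/2 × 1.5 = 101.175
  [4.5→7.5]: (66.8+49.8)/2 × 3 = 174.9
  [7.5→8]: (49.8+46.7)/2 × 0.5 = 24.125
  [8→9.5]: (46.7+38.1)/2 × 1.5 = 63.6
  [9.5→9.75]: (38.1+36.7)/2 × 0.25 = 9.35
  Sum = 475.3 ng/mL·hr
Tail: C_last/k_e = 36.7/0.16 = 229.375
AUC_0→∞ (intramuscular injection) = 475.3 + 229.375 = 704.675 ng/mL·hr
F = (AUC_ev/D_ev)/(AUC_iv/D_iv) = (704.675/150)/(1600/100) = 4.69783/16 = 0.2936

F = 0.29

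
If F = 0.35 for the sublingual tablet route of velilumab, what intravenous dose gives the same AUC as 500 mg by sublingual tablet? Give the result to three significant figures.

Systemic exposure from an extravascular dose = F × D_ev, so the equivalent IV dose is F × D_ev.
D_iv = F × D_ev = 0.35 × 500 = 175 mg

D_iv = 175 mg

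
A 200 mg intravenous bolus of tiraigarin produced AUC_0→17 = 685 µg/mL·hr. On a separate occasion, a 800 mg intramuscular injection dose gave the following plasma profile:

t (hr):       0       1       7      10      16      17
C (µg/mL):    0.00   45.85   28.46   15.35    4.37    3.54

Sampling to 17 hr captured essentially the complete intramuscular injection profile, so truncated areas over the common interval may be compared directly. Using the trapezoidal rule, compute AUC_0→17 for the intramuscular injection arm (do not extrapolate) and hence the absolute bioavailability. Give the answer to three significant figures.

F = 0.137

Trapezoidal AUC_0→17 (intramuscular injection):
  [0→1]: (0.00+45.85)/2 × 1 = 22.925
  [1→7]: (45.85+28.46)/2 × 6 = 222.93
  [7→10]: (28.46+15.35)/2 × 3 = 65.715
  [10→16]: (15.35+4.37)/2 × 6 = 59.16
  [16→17]: (4.37+3.54)/2 × 1 = 3.955
  Sum = 374.685 µg/mL·hr
F = (AUC_ev/D_ev)/(AUC_iv/D_iv) = (374.685/800)/(685/200) = 0.46835625/3.425 = 0.1367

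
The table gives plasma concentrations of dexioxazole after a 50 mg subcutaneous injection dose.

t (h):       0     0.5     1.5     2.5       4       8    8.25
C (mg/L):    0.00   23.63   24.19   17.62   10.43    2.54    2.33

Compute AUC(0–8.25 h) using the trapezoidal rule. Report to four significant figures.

Trapezoidal AUC_0→8.25:
  [0→0.5]: (0.00+23.63)/2 × 0.5 = 5.9075
  [0.5→1.5]: (23.63+24.19)/2 × 1 = 23.91
  [1.5→2.5]: (24.19+17.62)/2 × 1 = 20.905
  [2.5→4]: (17.62+10.43)/2 × 1.5 = 21.0375
  [4→8]: (10.43+2.54)/2 × 4 = 25.94
  [8→8.25]: (2.54+2.33)/2 × 0.25 = 0.60875
  Sum = 98.30875 mg/L·h

AUC = 98.31 mg/L·h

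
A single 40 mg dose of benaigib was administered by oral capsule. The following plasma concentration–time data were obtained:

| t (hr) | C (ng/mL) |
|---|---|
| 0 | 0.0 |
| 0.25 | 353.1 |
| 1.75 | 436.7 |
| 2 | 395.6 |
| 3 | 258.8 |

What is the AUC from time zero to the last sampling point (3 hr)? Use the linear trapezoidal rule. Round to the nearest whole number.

AUC = 1068 ng/mL·hr

Trapezoidal AUC_0→3:
  [0→0.25]: (0.0+353.1)/2 × 0.25 = 44.1375
  [0.25→1.75]: (353.1+436.7)/2 × 1.5 = 592.35
  [1.75→2]: (436.7+395.6)/2 × 0.25 = 104.0375
  [2→3]: (395.6+258.8)/2 × 1 = 327.2
  Sum = 1067.725 ng/mL·hr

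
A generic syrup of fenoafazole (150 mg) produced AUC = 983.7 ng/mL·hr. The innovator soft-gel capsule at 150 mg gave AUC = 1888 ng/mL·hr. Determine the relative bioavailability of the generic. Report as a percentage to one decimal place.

F_rel = (AUC_test/D_test) / (AUC_ref/D_ref)
      = (983.7/150) / (1888/150)
      = 6.558 / 12.5867 = 0.5210 = 52.10%

F_rel = 52.1%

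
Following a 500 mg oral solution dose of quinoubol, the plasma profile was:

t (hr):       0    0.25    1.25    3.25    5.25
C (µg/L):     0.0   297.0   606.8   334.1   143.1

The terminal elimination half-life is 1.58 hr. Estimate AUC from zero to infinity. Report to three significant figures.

AUC = 2230 µg/L·hr

Trapezoidal AUC_0→5.25:
  [0→0.25]: (0.0+297.0)/2 × 0.25 = 37.125
  [0.25→1.25]: (297.0+606.8)/2 × 1 = 451.9
  [1.25→3.25]: (606.8+334.1)/2 × 2 = 940.9
  [3.25→5.25]: (334.1+143.1)/2 × 2 = 477.2
  Sum = 1907.125 µg/L·hr
k_e = ln2 / t½ = 0.693147 / 1.58 = 0.4387 hr^-1
Extrapolated tail: C_last / k_e = 143.1 / 0.4387 = 326.191
AUC_0→∞ = 1907.125 + 326.191 = 2233.316 µg/L·hr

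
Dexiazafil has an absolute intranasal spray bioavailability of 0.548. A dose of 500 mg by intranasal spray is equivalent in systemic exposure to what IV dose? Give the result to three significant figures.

D_iv = 274 mg

Systemic exposure from an extravascular dose = F × D_ev, so the equivalent IV dose is F × D_ev.
D_iv = F × D_ev = 0.548 × 500 = 274 mg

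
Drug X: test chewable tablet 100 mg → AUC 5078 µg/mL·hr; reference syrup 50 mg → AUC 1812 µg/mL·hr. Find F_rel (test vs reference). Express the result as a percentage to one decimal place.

F_rel = 140.1%

F_rel = (AUC_test/D_test) / (AUC_ref/D_ref)
      = (5078/100) / (1812/50)
      = 50.78 / 36.24 = 1.4012 = 140.12%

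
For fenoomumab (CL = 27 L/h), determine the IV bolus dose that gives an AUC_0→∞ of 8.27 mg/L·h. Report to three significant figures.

Dose_iv = CL × AUC_0→∞
     = 27 × 8.27 = 223.29 mg

Dose = 223 mg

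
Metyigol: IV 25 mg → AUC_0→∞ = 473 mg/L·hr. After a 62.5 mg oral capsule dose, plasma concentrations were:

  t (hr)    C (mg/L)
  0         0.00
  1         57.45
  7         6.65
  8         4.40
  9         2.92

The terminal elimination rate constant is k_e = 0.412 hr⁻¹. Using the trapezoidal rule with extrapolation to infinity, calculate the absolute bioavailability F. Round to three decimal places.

Trapezoidal AUC_0→9 (oral capsule):
  [0→1]: (0.00+57.45)/2 × 1 = 28.725
  [1→7]: (57.45+6.65)/2 × 6 = 192.3
  [7→8]: (6.65+4.40)/2 × 1 = 5.525
  [8→9]: (4.40+2.92)/2 × 1 = 3.66
  Sum = 230.21 mg/L·hr
Tail: C_last/k_e = 2.92/0.412 = 7.087
AUC_0→∞ (oral capsule) = 230.21 + 7.087 = 237.297 mg/L·hr
F = (AUC_ev/D_ev)/(AUC_iv/D_iv) = (237.297/62.5)/(473/25) = 3.796752/18.92 = 0.2007

F = 0.201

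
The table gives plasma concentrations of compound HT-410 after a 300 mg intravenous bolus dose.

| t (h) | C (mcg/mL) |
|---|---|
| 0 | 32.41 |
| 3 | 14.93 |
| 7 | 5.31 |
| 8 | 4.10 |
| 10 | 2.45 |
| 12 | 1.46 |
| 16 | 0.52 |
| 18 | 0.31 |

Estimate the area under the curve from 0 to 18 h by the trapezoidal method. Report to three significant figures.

Trapezoidal AUC_0→18:
  [0→3]: (32.41+14.93)/2 × 3 = 71.01
  [3→7]: (14.93+5.31)/2 × 4 = 40.48
  [7→8]: (5.31+4.10)/2 × 1 = 4.705
  [8→10]: (4.10+2.45)/2 × 2 = 6.55
  [10→12]: (2.45+1.46)/2 × 2 = 3.91
  [12→16]: (1.46+0.52)/2 × 4 = 3.96
  [16→18]: (0.52+0.31)/2 × 2 = 0.83
  Sum = 131.445 mcg/mL·h

AUC = 131 mcg/mL·h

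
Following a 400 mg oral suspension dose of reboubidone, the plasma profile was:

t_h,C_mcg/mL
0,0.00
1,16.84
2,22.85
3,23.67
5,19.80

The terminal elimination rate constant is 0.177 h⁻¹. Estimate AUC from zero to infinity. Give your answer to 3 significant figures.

Trapezoidal AUC_0→5:
  [0→1]: (0.00+16.84)/2 × 1 = 8.42
  [1→2]: (16.84+22.85)/2 × 1 = 19.845
  [2→3]: (22.85+23.67)/2 × 1 = 23.26
  [3→5]: (23.67+19.80)/2 × 2 = 43.47
  Sum = 94.995 mcg/mL·h
Extrapolated tail: C_last / k_e = 19.80 / 0.177 = 111.864
AUC_0→∞ = 94.995 + 111.864 = 206.859 mcg/mL·h

AUC = 207 mcg/mL·h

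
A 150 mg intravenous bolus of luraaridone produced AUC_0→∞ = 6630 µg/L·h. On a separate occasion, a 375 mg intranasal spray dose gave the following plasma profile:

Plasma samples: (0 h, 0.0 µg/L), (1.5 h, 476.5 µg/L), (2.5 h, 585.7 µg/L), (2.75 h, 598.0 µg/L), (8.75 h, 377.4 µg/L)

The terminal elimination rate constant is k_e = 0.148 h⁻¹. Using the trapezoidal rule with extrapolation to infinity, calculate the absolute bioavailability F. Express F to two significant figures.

Trapezoidal AUC_0→8.75 (intranasal spray):
  [0→1.5]: (0.0+476.5)/2 × 1.5 = 357.375
  [1.5→2.5]: (476.5+585.7)/2 × 1 = 531.1
  [2.5→2.75]: (585.7+598.0)/2 × 0.25 = 147.9625
  [2.75→8.75]: (598.0+377.4)/2 × 6 = 2926.2
  Sum = 3962.6375 µg/L·h
Tail: C_last/k_e = 377.4/0.148 = 2550.000
AUC_0→∞ (intranasal spray) = 3962.6375 + 2550.000 = 6512.6375 µg/L·h
F = (AUC_ev/D_ev)/(AUC_iv/D_iv) = (6512.6375/375)/(6630/150) = 17.367/44.2 = 0.3929

F = 0.39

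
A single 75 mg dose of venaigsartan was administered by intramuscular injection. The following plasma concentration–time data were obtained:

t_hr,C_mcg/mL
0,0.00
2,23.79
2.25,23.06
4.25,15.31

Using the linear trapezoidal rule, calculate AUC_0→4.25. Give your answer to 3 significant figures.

AUC = 68.0 mcg/mL·hr

Trapezoidal AUC_0→4.25:
  [0→2]: (0.00+23.79)/2 × 2 = 23.79
  [2→2.25]: (23.79+23.06)/2 × 0.25 = 5.85625
  [2.25→4.25]: (23.06+15.31)/2 × 2 = 38.37
  Sum = 68.01625 mcg/mL·hr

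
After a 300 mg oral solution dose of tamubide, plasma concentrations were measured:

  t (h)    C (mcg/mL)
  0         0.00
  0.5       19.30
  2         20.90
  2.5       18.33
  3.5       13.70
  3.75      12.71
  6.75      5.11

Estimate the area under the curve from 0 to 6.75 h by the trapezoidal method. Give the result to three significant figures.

AUC = 90.8 mcg/mL·h

Trapezoidal AUC_0→6.75:
  [0→0.5]: (0.00+19.30)/2 × 0.5 = 4.825
  [0.5→2]: (19.30+20.90)/2 × 1.5 = 30.15
  [2→2.5]: (20.90+18.33)/2 × 0.5 = 9.8075
  [2.5→3.5]: (18.33+13.70)/2 × 1 = 16.015
  [3.5→3.75]: (13.70+12.71)/2 × 0.25 = 3.30125
  [3.75→6.75]: (12.71+5.11)/2 × 3 = 26.73
  Sum = 90.82875 mcg/mL·h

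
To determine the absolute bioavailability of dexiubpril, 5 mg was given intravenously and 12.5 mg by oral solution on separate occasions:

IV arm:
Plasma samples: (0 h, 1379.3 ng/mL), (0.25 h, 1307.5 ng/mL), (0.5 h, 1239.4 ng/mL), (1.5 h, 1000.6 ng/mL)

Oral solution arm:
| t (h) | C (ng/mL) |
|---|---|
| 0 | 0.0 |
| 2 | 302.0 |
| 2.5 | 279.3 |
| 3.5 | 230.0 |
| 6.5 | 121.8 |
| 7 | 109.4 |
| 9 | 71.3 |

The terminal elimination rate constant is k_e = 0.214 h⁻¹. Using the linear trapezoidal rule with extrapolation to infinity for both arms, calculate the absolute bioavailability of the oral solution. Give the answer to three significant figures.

F = 0.112

Trapezoidal AUC_0→1.5 (IV):
  [0→0.25]: (1379.3+1307.5)/2 × 0.25 = 335.85
  [0.25→0.5]: (1307.5+1239.4)/2 × 0.25 = 318.3625
  [0.5→1.5]: (1239.4+1000.6)/2 × 1 = 1120.0
  Sum = 1774.2125 ng/mL·h
IV tail: 1000.6/0.214 = 4675.701; AUC_iv,0→∞ = 1774.2125 + 4675.701 = 6449.9135 ng/mL·h
Trapezoidal AUC_0→9 (oral solution):
  [0→2]: (0.0+302.0)/2 × 2 = 302.0
  [2→2.5]: (302.0+279.3)/2 × 0.5 = 145.325
  [2.5→3.5]: (279.3+230.0)/2 × 1 = 254.65
  [3.5→6.5]: (230.0+121.8)/2 × 3 = 527.7
  [6.5→7]: (121.8+109.4)/2 × 0.5 = 57.8
  [7→9]: (109.4+71.3)/2 × 2 = 180.7
  Sum = 1468.175 ng/mL·h
oral solution tail: 71.3/0.214 = 333.178; AUC_ev,0→∞ = 1468.175 + 333.178 = 1801.353 ng/mL·h
F = (AUC_ev/D_ev)/(AUC_iv/D_iv) = (1801.353/12.5)/(6449.9135/5) = 144.10824/1289.9827 = 0.1117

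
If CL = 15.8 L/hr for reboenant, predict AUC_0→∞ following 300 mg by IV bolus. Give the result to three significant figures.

AUC_0→∞ = Dose_iv / CL
        = 300 / 15.8 = 18.9873 mg/L·hr

AUC = 19.0 mg/L·hr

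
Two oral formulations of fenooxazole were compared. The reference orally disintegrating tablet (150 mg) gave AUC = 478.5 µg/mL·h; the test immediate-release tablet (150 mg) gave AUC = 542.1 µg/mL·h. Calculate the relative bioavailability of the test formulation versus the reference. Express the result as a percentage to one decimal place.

F_rel = (AUC_test/D_test) / (AUC_ref/D_ref)
      = (542.1/150) / (478.5/150)
      = 3.614 / 3.19 = 1.1329 = 113.29%

F_rel = 113.3%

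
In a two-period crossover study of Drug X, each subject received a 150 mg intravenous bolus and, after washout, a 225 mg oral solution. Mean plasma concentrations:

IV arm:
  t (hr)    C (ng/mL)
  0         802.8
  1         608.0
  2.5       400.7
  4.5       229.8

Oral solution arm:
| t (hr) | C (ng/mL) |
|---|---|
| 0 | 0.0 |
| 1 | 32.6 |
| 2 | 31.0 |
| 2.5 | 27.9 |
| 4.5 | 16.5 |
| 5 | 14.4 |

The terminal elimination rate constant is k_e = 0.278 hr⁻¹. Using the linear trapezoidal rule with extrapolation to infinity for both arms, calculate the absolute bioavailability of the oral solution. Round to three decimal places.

Trapezoidal AUC_0→4.5 (IV):
  [0→1]: (802.8+608.0)/2 × 1 = 705.4
  [1→2.5]: (608.0+400.7)/2 × 1.5 = 756.525
  [2.5→4.5]: (400.7+229.8)/2 × 2 = 630.5
  Sum = 2092.425 ng/mL·hr
IV tail: 229.8/0.278 = 826.619; AUC_iv,0→∞ = 2092.425 + 826.619 = 2919.044 ng/mL·hr
Trapezoidal AUC_0→5 (oral solution):
  [0→1]: (0.0+32.6)/2 × 1 = 16.3
  [1→2]: (32.6+31.0)/2 × 1 = 31.8
  [2→2.5]: (31.0+27.9)/2 × 0.5 = 14.725
  [2.5→4.5]: (27.9+16.5)/2 × 2 = 44.4
  [4.5→5]: (16.5+14.4)/2 × 0.5 = 7.725
  Sum = 114.95 ng/mL·hr
oral solution tail: 14.4/0.278 = 51.799; AUC_ev,0→∞ = 114.95 + 51.799 = 166.749 ng/mL·hr
F = (AUC_ev/D_ev)/(AUC_iv/D_iv) = (166.749/225)/(2919.044/150) = 0.741107/19.4603 = 0.0381

F = 0.038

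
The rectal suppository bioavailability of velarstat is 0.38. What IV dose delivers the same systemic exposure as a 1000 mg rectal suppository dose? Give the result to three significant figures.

Systemic exposure from an extravascular dose = F × D_ev, so the equivalent IV dose is F × D_ev.
D_iv = F × D_ev = 0.38 × 1000 = 380 mg

D_iv = 380 mg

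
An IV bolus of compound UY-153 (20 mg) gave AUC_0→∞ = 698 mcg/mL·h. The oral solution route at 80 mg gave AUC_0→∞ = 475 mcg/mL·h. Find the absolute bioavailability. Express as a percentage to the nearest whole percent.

F = 17%

F = (AUC_ev / D_ev) / (AUC_iv / D_iv)
  = (475/80) / (698/20)
  = 5.9375 / 34.9 = 0.1701
  = 17.01%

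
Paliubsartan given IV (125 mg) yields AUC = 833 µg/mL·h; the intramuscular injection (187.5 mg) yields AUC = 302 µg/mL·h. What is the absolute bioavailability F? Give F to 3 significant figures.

F = (AUC_ev / D_ev) / (AUC_iv / D_iv)
  = (302/187.5) / (833/125)
  = 1.61067 / 6.664 = 0.2417

F = 0.242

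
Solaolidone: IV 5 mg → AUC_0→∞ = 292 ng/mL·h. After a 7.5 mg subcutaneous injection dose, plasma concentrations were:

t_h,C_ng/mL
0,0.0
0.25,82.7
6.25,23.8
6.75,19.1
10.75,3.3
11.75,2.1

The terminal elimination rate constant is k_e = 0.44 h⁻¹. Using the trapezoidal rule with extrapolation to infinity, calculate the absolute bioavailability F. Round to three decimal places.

F = 0.897

Trapezoidal AUC_0→11.75 (subcutaneous injection):
  [0→0.25]: (0.0+82.7)/2 × 0.25 = 10.3375
  [0.25→6.25]: (82.7+23.8)/2 × 6 = 319.5
  [6.25→6.75]: (23.8+19.1)/2 × 0.5 = 10.725
  [6.75→10.75]: (19.1+3.3)/2 × 4 = 44.8
  [10.75→11.75]: (3.3+2.1)/2 × 1 = 2.7
  Sum = 388.0625 ng/mL·h
Tail: C_last/k_e = 2.1/0.44 = 4.773
AUC_0→∞ (subcutaneous injection) = 388.0625 + 4.773 = 392.8355 ng/mL·h
F = (AUC_ev/D_ev)/(AUC_iv/D_iv) = (392.8355/7.5)/(292/5) = 52.3781/58.4 = 0.8969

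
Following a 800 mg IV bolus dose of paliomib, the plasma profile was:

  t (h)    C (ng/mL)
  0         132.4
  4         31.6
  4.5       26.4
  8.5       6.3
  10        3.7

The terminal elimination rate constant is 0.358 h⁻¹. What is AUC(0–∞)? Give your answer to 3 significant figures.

Trapezoidal AUC_0→10:
  [0→4]: (132.4+31.6)/2 × 4 = 328.0
  [4→4.5]: (31.6+26.4)/2 × 0.5 = 14.5
  [4.5→8.5]: (26.4+6.3)/2 × 4 = 65.4
  [8.5→10]: (6.3+3.7)/2 × 1.5 = 7.5
  Sum = 415.4 ng/mL·h
Extrapolated tail: C_last / k_e = 3.7 / 0.358 = 10.335
AUC_0→∞ = 415.4 + 10.335 = 425.735 ng/mL·h

AUC = 426 ng/mL·h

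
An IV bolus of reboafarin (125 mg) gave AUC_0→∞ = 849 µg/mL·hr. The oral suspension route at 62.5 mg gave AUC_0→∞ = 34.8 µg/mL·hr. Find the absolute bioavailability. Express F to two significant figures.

F = 0.082

F = (AUC_ev / D_ev) / (AUC_iv / D_iv)
  = (34.8/62.5) / (849/125)
  = 0.5568 / 6.792 = 0.0820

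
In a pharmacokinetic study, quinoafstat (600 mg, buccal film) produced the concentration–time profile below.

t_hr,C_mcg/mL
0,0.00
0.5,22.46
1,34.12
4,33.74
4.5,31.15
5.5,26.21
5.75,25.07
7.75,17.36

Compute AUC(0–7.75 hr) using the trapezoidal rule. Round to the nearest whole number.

Trapezoidal AUC_0→7.75:
  [0→0.5]: (0.00+22.46)/2 × 0.5 = 5.615
  [0.5→1]: (22.46+34.12)/2 × 0.5 = 14.145
  [1→4]: (34.12+33.74)/2 × 3 = 101.79
  [4→4.5]: (33.74+31.15)/2 × 0.5 = 16.2225
  [4.5→5.5]: (31.15+26.21)/2 × 1 = 28.68
  [5.5→5.75]: (26.21+25.07)/2 × 0.25 = 6.41
  [5.75→7.75]: (25.07+17.36)/2 × 2 = 42.43
  Sum = 215.2925 mcg/mL·hr

AUC = 215 mcg/mL·hr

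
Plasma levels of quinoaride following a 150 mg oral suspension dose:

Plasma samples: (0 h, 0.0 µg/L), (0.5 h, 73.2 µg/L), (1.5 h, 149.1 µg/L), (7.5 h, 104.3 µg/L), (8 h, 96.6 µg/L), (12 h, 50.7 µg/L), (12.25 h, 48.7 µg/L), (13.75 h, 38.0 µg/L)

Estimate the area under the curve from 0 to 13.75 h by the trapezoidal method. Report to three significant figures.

Trapezoidal AUC_0→13.75:
  [0→0.5]: (0.0+73.2)/2 × 0.5 = 18.3
  [0.5→1.5]: (73.2+149.1)/2 × 1 = 111.15
  [1.5→7.5]: (149.1+104.3)/2 × 6 = 760.2
  [7.5→8]: (104.3+96.6)/2 × 0.5 = 50.225
  [8→12]: (96.6+50.7)/2 × 4 = 294.6
  [12→12.25]: (50.7+48.7)/2 × 0.25 = 12.425
  [12.25→13.75]: (48.7+38.0)/2 × 1.5 = 65.025
  Sum = 1311.925 µg/L·h

AUC = 1310 µg/L·h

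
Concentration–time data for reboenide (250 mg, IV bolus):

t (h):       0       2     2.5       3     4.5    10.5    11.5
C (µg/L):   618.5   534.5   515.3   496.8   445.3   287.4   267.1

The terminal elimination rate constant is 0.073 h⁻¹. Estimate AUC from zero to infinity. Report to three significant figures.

Trapezoidal AUC_0→11.5:
  [0→2]: (618.5+534.5)/2 × 2 = 1153.0
  [2→2.5]: (534.5+515.3)/2 × 0.5 = 262.45
  [2.5→3]: (515.3+496.8)/2 × 0.5 = 253.025
  [3→4.5]: (496.8+445.3)/2 × 1.5 = 706.575
  [4.5→10.5]: (445.3+287.4)/2 × 6 = 2198.1
  [10.5→11.5]: (287.4+267.1)/2 × 1 = 277.25
  Sum = 4850.4 µg/L·h
Extrapolated tail: C_last / k_e = 267.1 / 0.073 = 3658.904
AUC_0→∞ = 4850.4 + 3658.904 = 8509.304 µg/L·h

AUC = 8510 µg/L·h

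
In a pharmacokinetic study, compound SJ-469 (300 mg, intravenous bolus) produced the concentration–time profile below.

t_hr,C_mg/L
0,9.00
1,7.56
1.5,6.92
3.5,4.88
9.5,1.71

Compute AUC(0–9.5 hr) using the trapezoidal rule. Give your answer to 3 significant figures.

Trapezoidal AUC_0→9.5:
  [0→1]: (9.00+7.56)/2 × 1 = 8.28
  [1→1.5]: (7.56+6.92)/2 × 0.5 = 3.62
  [1.5→3.5]: (6.92+4.88)/2 × 2 = 11.8
  [3.5→9.5]: (4.88+1.71)/2 × 6 = 19.77
  Sum = 43.47 mg/L·hr

AUC = 43.5 mg/L·hr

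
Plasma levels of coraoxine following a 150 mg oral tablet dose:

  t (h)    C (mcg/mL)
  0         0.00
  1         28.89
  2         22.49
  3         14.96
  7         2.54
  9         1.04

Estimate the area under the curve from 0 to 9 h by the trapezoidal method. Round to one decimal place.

AUC = 97.4 mcg/mL·h

Trapezoidal AUC_0→9:
  [0→1]: (0.00+28.89)/2 × 1 = 14.445
  [1→2]: (28.89+22.49)/2 × 1 = 25.69
  [2→3]: (22.49+14.96)/2 × 1 = 18.725
  [3→7]: (14.96+2.54)/2 × 4 = 35.0
  [7→9]: (2.54+1.04)/2 × 2 = 3.58
  Sum = 97.44 mcg/mL·h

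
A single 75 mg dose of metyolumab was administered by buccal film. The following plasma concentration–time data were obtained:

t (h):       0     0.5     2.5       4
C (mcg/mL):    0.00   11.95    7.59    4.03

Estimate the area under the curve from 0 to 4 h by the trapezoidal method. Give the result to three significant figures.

AUC = 31.2 mcg/mL·h

Trapezoidal AUC_0→4:
  [0→0.5]: (0.00+11.95)/2 × 0.5 = 2.9875
  [0.5→2.5]: (11.95+7.59)/2 × 2 = 19.54
  [2.5→4]: (7.59+4.03)/2 × 1.5 = 8.715
  Sum = 31.2425 mcg/mL·h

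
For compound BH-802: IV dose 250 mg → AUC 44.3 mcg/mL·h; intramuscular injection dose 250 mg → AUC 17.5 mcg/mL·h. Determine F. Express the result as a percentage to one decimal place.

F = (AUC_ev / D_ev) / (AUC_iv / D_iv)
  = (17.5/250) / (44.3/250)
  = 0.07 / 0.1772 = 0.3950
  = 39.50%

F = 39.5%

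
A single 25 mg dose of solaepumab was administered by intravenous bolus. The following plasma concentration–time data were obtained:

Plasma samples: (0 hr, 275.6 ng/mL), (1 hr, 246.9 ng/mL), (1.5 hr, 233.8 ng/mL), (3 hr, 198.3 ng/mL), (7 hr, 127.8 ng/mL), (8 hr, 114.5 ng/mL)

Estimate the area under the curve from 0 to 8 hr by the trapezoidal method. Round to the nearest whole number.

Trapezoidal AUC_0→8:
  [0→1]: (275.6+246.9)/2 × 1 = 261.25
  [1→1.5]: (246.9+233.8)/2 × 0.5 = 120.175
  [1.5→3]: (233.8+198.3)/2 × 1.5 = 324.075
  [3→7]: (198.3+127.8)/2 × 4 = 652.2
  [7→8]: (127.8+114.5)/2 × 1 = 121.15
  Sum = 1478.85 ng/mL·hr

AUC = 1479 ng/mL·hr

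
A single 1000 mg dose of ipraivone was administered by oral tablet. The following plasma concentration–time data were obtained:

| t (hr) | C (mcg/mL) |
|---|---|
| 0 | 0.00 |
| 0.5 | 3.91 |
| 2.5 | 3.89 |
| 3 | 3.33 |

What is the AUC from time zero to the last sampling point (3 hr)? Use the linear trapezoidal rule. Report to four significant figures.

AUC = 10.58 mcg/mL·hr

Trapezoidal AUC_0→3:
  [0→0.5]: (0.00+3.91)/2 × 0.5 = 0.9775
  [0.5→2.5]: (3.91+3.89)/2 × 2 = 7.8
  [2.5→3]: (3.89+3.33)/2 × 0.5 = 1.805
  Sum = 10.5825 mcg/mL·hr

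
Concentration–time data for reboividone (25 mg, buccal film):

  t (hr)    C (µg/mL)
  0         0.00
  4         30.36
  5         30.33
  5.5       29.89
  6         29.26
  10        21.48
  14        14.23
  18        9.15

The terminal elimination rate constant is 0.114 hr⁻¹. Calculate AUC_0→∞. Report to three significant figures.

AUC = 421 µg/mL·hr

Trapezoidal AUC_0→18:
  [0→4]: (0.00+30.36)/2 × 4 = 60.72
  [4→5]: (30.36+30.33)/2 × 1 = 30.345
  [5→5.5]: (30.33+29.89)/2 × 0.5 = 15.055
  [5.5→6]: (29.89+29.26)/2 × 0.5 = 14.7875
  [6→10]: (29.26+21.48)/2 × 4 = 101.48
  [10→14]: (21.48+14.23)/2 × 4 = 71.42
  [14→18]: (14.23+9.15)/2 × 4 = 46.76
  Sum = 340.5675 µg/mL·hr
Extrapolated tail: C_last / k_e = 9.15 / 0.114 = 80.263
AUC_0→∞ = 340.5675 + 80.263 = 420.8305 µg/mL·hr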